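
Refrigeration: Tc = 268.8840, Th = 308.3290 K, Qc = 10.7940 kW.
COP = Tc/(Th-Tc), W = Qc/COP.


COP = 268.8840 / 39.4450 = 6.8167
W = 10.7940 / 6.8167 = 1.5835 kW

COP = 6.8167, W = 1.5835 kW


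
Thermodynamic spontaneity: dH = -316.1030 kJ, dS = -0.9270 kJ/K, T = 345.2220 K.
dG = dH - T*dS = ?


T*dS = 345.2220 * -0.9270 = -320.0208 kJ
dG = -316.1030 + 320.0208 = 3.9178 kJ (non-spontaneous)

dG = 3.9178 kJ, non-spontaneous


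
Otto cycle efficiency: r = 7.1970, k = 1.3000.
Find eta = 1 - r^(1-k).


r^(k-1) = 1.8078
eta = 1 - 1/1.8078 = 0.4468 = 44.6835%

44.6835%


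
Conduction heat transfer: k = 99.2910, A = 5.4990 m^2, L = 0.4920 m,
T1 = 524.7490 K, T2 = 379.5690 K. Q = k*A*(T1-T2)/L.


dT = 145.1800 K
Q = 99.2910 * 5.4990 * 145.1800 / 0.4920 = 161114.7470 W

161114.7470 W


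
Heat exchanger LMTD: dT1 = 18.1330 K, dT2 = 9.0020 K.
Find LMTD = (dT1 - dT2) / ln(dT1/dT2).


dT1/dT2 = 2.0143
ln(dT1/dT2) = 0.7003
LMTD = 9.1310 / 0.7003 = 13.0389 K

13.0389 K


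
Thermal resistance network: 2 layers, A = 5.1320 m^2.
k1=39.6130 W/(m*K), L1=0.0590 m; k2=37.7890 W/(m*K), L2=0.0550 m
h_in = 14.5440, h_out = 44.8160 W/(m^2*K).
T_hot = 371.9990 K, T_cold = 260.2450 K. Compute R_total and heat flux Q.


R_conv_in = 1/(14.5440*5.1320) = 0.0134
R_1 = 0.0590/(39.6130*5.1320) = 0.0003
R_2 = 0.0550/(37.7890*5.1320) = 0.0003
R_conv_out = 1/(44.8160*5.1320) = 0.0043
R_total = 0.0183 K/W
Q = 111.7540 / 0.0183 = 6100.3067 W

R_total = 0.0183 K/W, Q = 6100.3067 W


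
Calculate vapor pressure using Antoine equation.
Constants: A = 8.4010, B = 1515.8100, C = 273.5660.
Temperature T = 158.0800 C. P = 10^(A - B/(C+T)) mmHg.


C+T = 431.6460
B/(C+T) = 3.5117
log10(P) = 8.4010 - 3.5117 = 4.8893
P = 10^4.8893 = 77500.2164 mmHg

77500.2164 mmHg


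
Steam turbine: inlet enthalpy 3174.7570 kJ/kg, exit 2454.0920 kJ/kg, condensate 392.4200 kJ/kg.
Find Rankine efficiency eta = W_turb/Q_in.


W = 720.6650 kJ/kg
Q_in = 2782.3370 kJ/kg
eta = 0.2590 = 25.9014%

eta = 25.9014%


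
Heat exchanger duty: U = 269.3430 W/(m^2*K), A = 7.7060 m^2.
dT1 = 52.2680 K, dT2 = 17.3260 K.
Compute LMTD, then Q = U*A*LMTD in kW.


LMTD = 31.6453 K
Q = 269.3430 * 7.7060 * 31.6453 = 65681.6612 W = 65.6817 kW

65.6817 kW


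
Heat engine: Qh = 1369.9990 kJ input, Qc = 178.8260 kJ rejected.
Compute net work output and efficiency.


W = 1369.9990 - 178.8260 = 1191.1730 kJ
eta = 1191.1730 / 1369.9990 = 0.8695 = 86.9470%

W = 1191.1730 kJ, eta = 86.9470%


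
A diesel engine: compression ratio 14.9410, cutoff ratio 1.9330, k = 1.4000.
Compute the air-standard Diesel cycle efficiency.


r^(k-1) = 2.9495
rc^k = 2.5161
eta = 0.6065 = 60.6485%

60.6485%


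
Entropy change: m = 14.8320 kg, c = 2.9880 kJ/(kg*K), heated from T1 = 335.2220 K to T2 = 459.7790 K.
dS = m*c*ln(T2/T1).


T2/T1 = 1.3716
ln(T2/T1) = 0.3160
dS = 14.8320 * 2.9880 * 0.3160 = 14.0024 kJ/K

14.0024 kJ/K


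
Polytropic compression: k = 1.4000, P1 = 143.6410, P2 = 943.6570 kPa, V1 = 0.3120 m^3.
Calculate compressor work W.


(k-1)/k = 0.2857
(P2/P1)^exp = 1.7123
W = 3.5000 * 143.6410 * 0.3120 * (1.7123 - 1) = 111.7296 kJ

111.7296 kJ


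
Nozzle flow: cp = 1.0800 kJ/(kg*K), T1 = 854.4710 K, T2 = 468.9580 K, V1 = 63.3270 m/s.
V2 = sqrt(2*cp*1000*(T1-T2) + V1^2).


dT = 385.5130 K
2*cp*1000*dT = 832708.0800
V1^2 = 4010.3089
V2 = sqrt(836718.3889) = 914.7231 m/s

914.7231 m/s


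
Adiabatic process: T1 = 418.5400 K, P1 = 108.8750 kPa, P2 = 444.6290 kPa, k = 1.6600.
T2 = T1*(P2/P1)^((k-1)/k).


(k-1)/k = 0.3976
(P2/P1)^exp = 1.7497
T2 = 418.5400 * 1.7497 = 732.3056 K

732.3056 K


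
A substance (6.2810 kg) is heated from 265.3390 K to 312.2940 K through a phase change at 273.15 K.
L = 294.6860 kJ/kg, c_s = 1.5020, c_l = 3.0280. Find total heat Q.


Q1 (sensible, solid) = 6.2810 * 1.5020 * 7.8110 = 73.6895 kJ
Q2 (latent) = 6.2810 * 294.6860 = 1850.9228 kJ
Q3 (sensible, liquid) = 6.2810 * 3.0280 * 39.1440 = 744.4746 kJ
Q_total = 2669.0868 kJ

2669.0868 kJ


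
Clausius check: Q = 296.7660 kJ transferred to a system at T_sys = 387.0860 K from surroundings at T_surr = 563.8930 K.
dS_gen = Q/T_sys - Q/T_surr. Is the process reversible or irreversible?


dS_sys = 296.7660/387.0860 = 0.7667 kJ/K
dS_surr = -296.7660/563.8930 = -0.5263 kJ/K
dS_gen = 0.7667 - 0.5263 = 0.2404 kJ/K (irreversible)

dS_gen = 0.2404 kJ/K, irreversible


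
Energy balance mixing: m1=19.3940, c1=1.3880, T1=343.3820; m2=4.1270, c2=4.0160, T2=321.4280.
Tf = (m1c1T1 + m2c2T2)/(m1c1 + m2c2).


num = 14570.8141
den = 43.4929
Tf = 335.0159 K

335.0159 K


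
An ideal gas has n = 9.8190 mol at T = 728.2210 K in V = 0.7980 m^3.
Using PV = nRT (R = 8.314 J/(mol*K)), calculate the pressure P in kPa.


P = nRT/V = 9.8190 * 8.314 * 728.2210 / 0.7980
= 59448.4422 / 0.7980 = 74496.7948 Pa = 74.4968 kPa

74.4968 kPa


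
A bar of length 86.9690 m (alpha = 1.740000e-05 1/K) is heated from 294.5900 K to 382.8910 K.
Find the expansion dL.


dT = 88.3010 K
dL = 1.740000e-05 * 86.9690 * 88.3010 = 0.133622 m
L_final = 87.102622 m

dL = 0.133622 m


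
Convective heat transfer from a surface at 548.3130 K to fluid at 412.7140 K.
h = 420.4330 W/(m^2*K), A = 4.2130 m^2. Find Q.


dT = 135.5990 K
Q = 420.4330 * 4.2130 * 135.5990 = 240184.3702 W

240184.3702 W


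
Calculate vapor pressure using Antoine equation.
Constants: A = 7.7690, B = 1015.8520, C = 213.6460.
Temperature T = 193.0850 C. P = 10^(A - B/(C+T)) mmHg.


C+T = 406.7310
B/(C+T) = 2.4976
log10(P) = 7.7690 - 2.4976 = 5.2714
P = 10^5.2714 = 186809.2561 mmHg

186809.2561 mmHg


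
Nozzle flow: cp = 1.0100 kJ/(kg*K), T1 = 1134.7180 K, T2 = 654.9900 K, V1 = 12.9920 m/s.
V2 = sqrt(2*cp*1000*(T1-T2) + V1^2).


dT = 479.7280 K
2*cp*1000*dT = 969050.5600
V1^2 = 168.7921
V2 = sqrt(969219.3521) = 984.4894 m/s

984.4894 m/s


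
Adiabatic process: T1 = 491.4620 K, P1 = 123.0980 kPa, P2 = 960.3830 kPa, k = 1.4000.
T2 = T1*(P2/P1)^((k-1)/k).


(k-1)/k = 0.2857
(P2/P1)^exp = 1.7985
T2 = 491.4620 * 1.7985 = 883.8984 K

883.8984 K


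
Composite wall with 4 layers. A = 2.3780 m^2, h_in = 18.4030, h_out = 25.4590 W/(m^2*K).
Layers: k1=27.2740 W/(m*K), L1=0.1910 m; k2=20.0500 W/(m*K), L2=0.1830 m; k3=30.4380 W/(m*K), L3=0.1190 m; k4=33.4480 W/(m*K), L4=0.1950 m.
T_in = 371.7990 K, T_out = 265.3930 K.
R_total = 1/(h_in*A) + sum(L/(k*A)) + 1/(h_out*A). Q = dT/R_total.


R_conv_in = 1/(18.4030*2.3780) = 0.0229
R_1 = 0.1910/(27.2740*2.3780) = 0.0029
R_2 = 0.1830/(20.0500*2.3780) = 0.0038
R_3 = 0.1190/(30.4380*2.3780) = 0.0016
R_4 = 0.1950/(33.4480*2.3780) = 0.0025
R_conv_out = 1/(25.4590*2.3780) = 0.0165
R_total = 0.0502 K/W
Q = 106.4060 / 0.0502 = 2117.6559 W

R_total = 0.0502 K/W, Q = 2117.6559 W


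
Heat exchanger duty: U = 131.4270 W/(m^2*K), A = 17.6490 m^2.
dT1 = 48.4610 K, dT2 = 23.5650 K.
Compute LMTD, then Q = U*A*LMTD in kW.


LMTD = 34.5300 K
Q = 131.4270 * 17.6490 * 34.5300 = 80094.1767 W = 80.0942 kW

80.0942 kW


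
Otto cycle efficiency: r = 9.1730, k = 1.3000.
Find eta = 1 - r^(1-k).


r^(k-1) = 1.9443
eta = 1 - 1/1.9443 = 0.4857 = 48.5664%

48.5664%


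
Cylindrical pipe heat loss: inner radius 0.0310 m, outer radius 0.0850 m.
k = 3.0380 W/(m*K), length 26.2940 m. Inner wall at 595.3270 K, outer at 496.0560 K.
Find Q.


dT = 99.2710 K
ln(ro/ri) = 1.0087
Q = 2*pi*3.0380*26.2940*99.2710 / 1.0087 = 49396.9518 W

49396.9518 W


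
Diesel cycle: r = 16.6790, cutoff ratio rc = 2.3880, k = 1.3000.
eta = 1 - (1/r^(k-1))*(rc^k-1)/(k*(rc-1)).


r^(k-1) = 2.3262
rc^k = 3.1006
eta = 0.4996 = 49.9553%

49.9553%


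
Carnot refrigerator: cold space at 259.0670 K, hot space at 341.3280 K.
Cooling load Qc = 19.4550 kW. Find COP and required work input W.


COP = 259.0670 / 82.2610 = 3.1493
W = 19.4550 / 3.1493 = 6.1775 kW

COP = 3.1493, W = 6.1775 kW


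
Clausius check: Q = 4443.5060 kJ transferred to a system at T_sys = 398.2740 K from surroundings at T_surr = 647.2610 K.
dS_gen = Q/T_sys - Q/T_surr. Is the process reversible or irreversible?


dS_sys = 4443.5060/398.2740 = 11.1569 kJ/K
dS_surr = -4443.5060/647.2610 = -6.8651 kJ/K
dS_gen = 11.1569 - 6.8651 = 4.2918 kJ/K (irreversible)

dS_gen = 4.2918 kJ/K, irreversible


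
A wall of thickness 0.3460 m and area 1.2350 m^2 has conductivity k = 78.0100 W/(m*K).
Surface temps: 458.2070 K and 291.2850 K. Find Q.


dT = 166.9220 K
Q = 78.0100 * 1.2350 * 166.9220 / 0.3460 = 46478.7796 W

46478.7796 W


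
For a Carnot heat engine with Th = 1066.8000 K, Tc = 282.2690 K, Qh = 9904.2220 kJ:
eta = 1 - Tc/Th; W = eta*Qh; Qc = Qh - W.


eta = 1 - 282.2690/1066.8000 = 0.7354
W = 0.7354 * 9904.2220 = 7283.6232 kJ
Qc = 9904.2220 - 7283.6232 = 2620.5988 kJ

eta = 73.5406%, W = 7283.6232 kJ, Qc = 2620.5988 kJ


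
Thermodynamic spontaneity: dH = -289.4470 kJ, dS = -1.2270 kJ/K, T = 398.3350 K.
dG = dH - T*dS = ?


T*dS = 398.3350 * -1.2270 = -488.7570 kJ
dG = -289.4470 + 488.7570 = 199.3100 kJ (non-spontaneous)

dG = 199.3100 kJ, non-spontaneous


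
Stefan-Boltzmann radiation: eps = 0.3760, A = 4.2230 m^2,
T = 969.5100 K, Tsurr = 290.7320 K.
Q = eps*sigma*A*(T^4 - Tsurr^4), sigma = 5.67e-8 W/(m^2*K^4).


T^4 = 8.8351e+11
Tsurr^4 = 7.1445e+09
Q = 0.3760 * 5.67e-8 * 4.2230 * 8.7636e+11 = 78899.6261 W

78899.6261 W


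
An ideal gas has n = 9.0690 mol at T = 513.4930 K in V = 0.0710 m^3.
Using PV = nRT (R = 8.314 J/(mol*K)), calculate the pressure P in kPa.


P = nRT/V = 9.0690 * 8.314 * 513.4930 / 0.0710
= 38717.2007 / 0.0710 = 545312.6858 Pa = 545.3127 kPa

545.3127 kPa


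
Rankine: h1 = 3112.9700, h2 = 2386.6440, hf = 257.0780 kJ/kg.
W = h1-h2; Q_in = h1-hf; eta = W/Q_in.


W = 726.3260 kJ/kg
Q_in = 2855.8920 kJ/kg
eta = 0.2543 = 25.4325%

eta = 25.4325%


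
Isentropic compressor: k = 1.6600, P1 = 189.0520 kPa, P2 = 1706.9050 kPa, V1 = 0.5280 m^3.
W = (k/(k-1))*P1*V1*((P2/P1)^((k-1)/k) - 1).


(k-1)/k = 0.3976
(P2/P1)^exp = 2.3985
W = 2.5152 * 189.0520 * 0.5280 * (2.3985 - 1) = 351.1211 kJ

351.1211 kJ


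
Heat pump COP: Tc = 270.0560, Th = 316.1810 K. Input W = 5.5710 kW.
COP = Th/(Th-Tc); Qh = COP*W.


COP = 316.1810 / 46.1250 = 6.8549
Qh = 6.8549 * 5.5710 = 38.1885 kW

COP = 6.8549, Qh = 38.1885 kW


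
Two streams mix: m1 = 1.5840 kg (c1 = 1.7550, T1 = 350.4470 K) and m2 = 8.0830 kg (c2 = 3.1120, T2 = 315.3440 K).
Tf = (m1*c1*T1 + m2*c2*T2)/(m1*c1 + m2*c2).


num = 8906.4709
den = 27.9342
Tf = 318.8373 K

318.8373 K


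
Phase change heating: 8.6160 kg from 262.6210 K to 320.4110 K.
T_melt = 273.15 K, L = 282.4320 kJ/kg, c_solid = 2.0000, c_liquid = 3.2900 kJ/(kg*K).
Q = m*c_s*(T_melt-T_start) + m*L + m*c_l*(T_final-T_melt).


Q1 (sensible, solid) = 8.6160 * 2.0000 * 10.5290 = 181.4357 kJ
Q2 (latent) = 8.6160 * 282.4320 = 2433.4341 kJ
Q3 (sensible, liquid) = 8.6160 * 3.2900 * 47.2610 = 1339.6906 kJ
Q_total = 3954.5604 kJ

3954.5604 kJ


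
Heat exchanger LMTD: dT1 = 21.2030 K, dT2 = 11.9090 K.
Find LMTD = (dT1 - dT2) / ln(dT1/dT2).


dT1/dT2 = 1.7804
ln(dT1/dT2) = 0.5768
LMTD = 9.2940 / 0.5768 = 16.1117 K

16.1117 K


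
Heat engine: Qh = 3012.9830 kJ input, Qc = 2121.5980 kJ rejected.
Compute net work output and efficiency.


W = 3012.9830 - 2121.5980 = 891.3850 kJ
eta = 891.3850 / 3012.9830 = 0.2958 = 29.5848%

W = 891.3850 kJ, eta = 29.5848%


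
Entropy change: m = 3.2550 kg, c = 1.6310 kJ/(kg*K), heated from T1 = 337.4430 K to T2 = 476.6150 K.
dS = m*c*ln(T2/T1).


T2/T1 = 1.4124
ln(T2/T1) = 0.3453
dS = 3.2550 * 1.6310 * 0.3453 = 1.8332 kJ/K

1.8332 kJ/K


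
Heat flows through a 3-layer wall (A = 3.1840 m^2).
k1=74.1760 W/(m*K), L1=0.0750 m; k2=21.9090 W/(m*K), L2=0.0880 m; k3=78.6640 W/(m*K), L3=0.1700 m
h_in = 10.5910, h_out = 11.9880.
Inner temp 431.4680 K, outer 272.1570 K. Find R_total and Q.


R_conv_in = 1/(10.5910*3.1840) = 0.0297
R_1 = 0.0750/(74.1760*3.1840) = 0.0003
R_2 = 0.0880/(21.9090*3.1840) = 0.0013
R_3 = 0.1700/(78.6640*3.1840) = 0.0007
R_conv_out = 1/(11.9880*3.1840) = 0.0262
R_total = 0.0581 K/W
Q = 159.3110 / 0.0581 = 2741.4958 W

R_total = 0.0581 K/W, Q = 2741.4958 W


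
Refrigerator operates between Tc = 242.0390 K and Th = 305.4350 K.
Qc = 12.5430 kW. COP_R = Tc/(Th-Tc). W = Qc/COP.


COP = 242.0390 / 63.3960 = 3.8179
W = 12.5430 / 3.8179 = 3.2853 kW

COP = 3.8179, W = 3.2853 kW


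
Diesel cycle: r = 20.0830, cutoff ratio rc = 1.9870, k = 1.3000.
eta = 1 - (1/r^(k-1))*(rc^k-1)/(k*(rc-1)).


r^(k-1) = 2.4595
rc^k = 2.4415
eta = 0.5432 = 54.3221%

54.3221%


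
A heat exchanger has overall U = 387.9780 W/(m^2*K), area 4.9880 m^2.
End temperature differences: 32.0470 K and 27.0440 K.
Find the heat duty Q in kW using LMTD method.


LMTD = 29.4748 K
Q = 387.9780 * 4.9880 * 29.4748 = 57040.5794 W = 57.0406 kW

57.0406 kW


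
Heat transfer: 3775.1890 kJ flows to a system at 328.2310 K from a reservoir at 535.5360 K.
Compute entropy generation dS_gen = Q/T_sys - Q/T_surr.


dS_sys = 3775.1890/328.2310 = 11.5016 kJ/K
dS_surr = -3775.1890/535.5360 = -7.0494 kJ/K
dS_gen = 11.5016 - 7.0494 = 4.4523 kJ/K (irreversible)

dS_gen = 4.4523 kJ/K, irreversible


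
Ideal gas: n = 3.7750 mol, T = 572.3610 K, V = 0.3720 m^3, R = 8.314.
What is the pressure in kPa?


P = nRT/V = 3.7750 * 8.314 * 572.3610 / 0.3720
= 17963.7503 / 0.3720 = 48289.6514 Pa = 48.2897 kPa

48.2897 kPa


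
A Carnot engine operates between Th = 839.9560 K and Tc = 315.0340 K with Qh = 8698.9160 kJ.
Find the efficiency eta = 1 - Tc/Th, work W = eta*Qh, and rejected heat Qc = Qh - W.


eta = 1 - 315.0340/839.9560 = 0.6249
W = 0.6249 * 8698.9160 = 5436.2995 kJ
Qc = 8698.9160 - 5436.2995 = 3262.6165 kJ

eta = 62.4940%, W = 5436.2995 kJ, Qc = 3262.6165 kJ


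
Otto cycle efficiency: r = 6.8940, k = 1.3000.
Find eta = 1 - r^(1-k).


r^(k-1) = 1.7846
eta = 1 - 1/1.7846 = 0.4397 = 43.9651%

43.9651%


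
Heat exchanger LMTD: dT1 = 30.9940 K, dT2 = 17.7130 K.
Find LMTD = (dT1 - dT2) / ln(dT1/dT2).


dT1/dT2 = 1.7498
ln(dT1/dT2) = 0.5595
LMTD = 13.2810 / 0.5595 = 23.7375 K

23.7375 K


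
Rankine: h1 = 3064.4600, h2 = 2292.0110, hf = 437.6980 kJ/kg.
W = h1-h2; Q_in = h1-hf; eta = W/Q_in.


W = 772.4490 kJ/kg
Q_in = 2626.7620 kJ/kg
eta = 0.2941 = 29.4069%

eta = 29.4069%


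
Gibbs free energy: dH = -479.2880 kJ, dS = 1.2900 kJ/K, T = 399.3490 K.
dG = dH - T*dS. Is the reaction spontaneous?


T*dS = 399.3490 * 1.2900 = 515.1602 kJ
dG = -479.2880 - 515.1602 = -994.4482 kJ (spontaneous)

dG = -994.4482 kJ, spontaneous


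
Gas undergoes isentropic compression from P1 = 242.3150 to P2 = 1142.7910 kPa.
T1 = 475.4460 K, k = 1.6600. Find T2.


(k-1)/k = 0.3976
(P2/P1)^exp = 1.8527
T2 = 475.4460 * 1.8527 = 880.8718 K

880.8718 K


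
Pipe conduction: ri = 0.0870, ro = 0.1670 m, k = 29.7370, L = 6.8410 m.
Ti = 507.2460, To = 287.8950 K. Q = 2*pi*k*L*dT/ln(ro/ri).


dT = 219.3510 K
ln(ro/ri) = 0.6521
Q = 2*pi*29.7370*6.8410*219.3510 / 0.6521 = 429963.4689 W

429963.4689 W


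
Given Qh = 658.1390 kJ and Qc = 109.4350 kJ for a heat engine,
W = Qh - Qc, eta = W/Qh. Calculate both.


W = 658.1390 - 109.4350 = 548.7040 kJ
eta = 548.7040 / 658.1390 = 0.8337 = 83.3721%

W = 548.7040 kJ, eta = 83.3721%


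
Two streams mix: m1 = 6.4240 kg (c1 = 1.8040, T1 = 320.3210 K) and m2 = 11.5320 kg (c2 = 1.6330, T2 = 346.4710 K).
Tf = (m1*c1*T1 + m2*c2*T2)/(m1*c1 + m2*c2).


num = 10236.8241
den = 30.4207
Tf = 336.5090 K

336.5090 K


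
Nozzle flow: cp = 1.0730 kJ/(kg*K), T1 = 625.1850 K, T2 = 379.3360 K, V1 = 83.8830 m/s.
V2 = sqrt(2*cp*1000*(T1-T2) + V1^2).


dT = 245.8490 K
2*cp*1000*dT = 527591.9540
V1^2 = 7036.3577
V2 = sqrt(534628.3117) = 731.1828 m/s

731.1828 m/s


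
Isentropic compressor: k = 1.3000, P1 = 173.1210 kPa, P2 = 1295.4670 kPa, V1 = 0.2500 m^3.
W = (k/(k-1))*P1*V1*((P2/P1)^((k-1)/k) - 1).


(k-1)/k = 0.2308
(P2/P1)^exp = 1.5911
W = 4.3333 * 173.1210 * 0.2500 * (1.5911 - 1) = 110.8681 kJ

110.8681 kJ


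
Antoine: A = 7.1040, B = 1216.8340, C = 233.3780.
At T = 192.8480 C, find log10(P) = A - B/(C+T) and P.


C+T = 426.2260
B/(C+T) = 2.8549
log10(P) = 7.1040 - 2.8549 = 4.2491
P = 10^4.2491 = 17745.8470 mmHg

17745.8470 mmHg


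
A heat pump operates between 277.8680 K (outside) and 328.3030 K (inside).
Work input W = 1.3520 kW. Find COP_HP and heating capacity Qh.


COP = 328.3030 / 50.4350 = 6.5094
Qh = 6.5094 * 1.3520 = 8.8007 kW

COP = 6.5094, Qh = 8.8007 kW


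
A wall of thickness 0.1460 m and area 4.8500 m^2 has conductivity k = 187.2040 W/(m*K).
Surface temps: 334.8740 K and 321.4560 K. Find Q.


dT = 13.4180 K
Q = 187.2040 * 4.8500 * 13.4180 / 0.1460 = 83443.3621 W

83443.3621 W


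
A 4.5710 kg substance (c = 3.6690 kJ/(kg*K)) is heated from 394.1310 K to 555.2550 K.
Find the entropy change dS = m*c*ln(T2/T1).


T2/T1 = 1.4088
ln(T2/T1) = 0.3427
dS = 4.5710 * 3.6690 * 0.3427 = 5.7482 kJ/K

5.7482 kJ/K


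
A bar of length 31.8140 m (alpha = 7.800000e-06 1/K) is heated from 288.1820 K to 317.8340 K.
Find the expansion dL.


dT = 29.6520 K
dL = 7.800000e-06 * 31.8140 * 29.6520 = 0.007358 m
L_final = 31.821358 m

dL = 0.007358 m


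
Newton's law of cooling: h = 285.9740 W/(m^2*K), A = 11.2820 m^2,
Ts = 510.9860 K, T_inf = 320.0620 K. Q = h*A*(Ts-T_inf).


dT = 190.9240 K
Q = 285.9740 * 11.2820 * 190.9240 = 615989.3023 W

615989.3023 W


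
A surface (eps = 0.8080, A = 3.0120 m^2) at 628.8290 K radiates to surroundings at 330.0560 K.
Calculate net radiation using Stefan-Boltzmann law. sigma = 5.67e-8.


T^4 = 1.5636e+11
Tsurr^4 = 1.1867e+10
Q = 0.8080 * 5.67e-8 * 3.0120 * 1.4449e+11 = 19938.8622 W

19938.8622 W


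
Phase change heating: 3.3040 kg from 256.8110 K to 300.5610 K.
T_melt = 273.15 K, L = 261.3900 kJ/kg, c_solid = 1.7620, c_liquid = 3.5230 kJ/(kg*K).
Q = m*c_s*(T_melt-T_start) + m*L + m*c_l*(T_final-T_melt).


Q1 (sensible, solid) = 3.3040 * 1.7620 * 16.3390 = 95.1199 kJ
Q2 (latent) = 3.3040 * 261.3900 = 863.6326 kJ
Q3 (sensible, liquid) = 3.3040 * 3.5230 * 27.4110 = 319.0638 kJ
Q_total = 1277.8163 kJ

1277.8163 kJ


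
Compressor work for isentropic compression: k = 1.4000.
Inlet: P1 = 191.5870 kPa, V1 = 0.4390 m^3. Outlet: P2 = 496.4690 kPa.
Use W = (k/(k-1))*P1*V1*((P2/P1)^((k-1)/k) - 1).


(k-1)/k = 0.2857
(P2/P1)^exp = 1.3127
W = 3.5000 * 191.5870 * 0.4390 * (1.3127 - 1) = 92.0371 kJ

92.0371 kJ


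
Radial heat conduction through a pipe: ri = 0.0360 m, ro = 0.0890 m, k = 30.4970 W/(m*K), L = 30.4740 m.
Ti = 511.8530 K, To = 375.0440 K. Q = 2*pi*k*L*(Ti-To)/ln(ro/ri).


dT = 136.8090 K
ln(ro/ri) = 0.9051
Q = 2*pi*30.4970*30.4740*136.8090 / 0.9051 = 882624.9317 W

882624.9317 W


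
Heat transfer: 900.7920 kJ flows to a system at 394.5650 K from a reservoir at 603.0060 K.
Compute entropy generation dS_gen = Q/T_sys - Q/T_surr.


dS_sys = 900.7920/394.5650 = 2.2830 kJ/K
dS_surr = -900.7920/603.0060 = -1.4938 kJ/K
dS_gen = 2.2830 - 1.4938 = 0.7892 kJ/K (irreversible)

dS_gen = 0.7892 kJ/K, irreversible


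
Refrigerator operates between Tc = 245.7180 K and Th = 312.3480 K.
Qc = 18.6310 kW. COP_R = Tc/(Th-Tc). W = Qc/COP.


COP = 245.7180 / 66.6300 = 3.6878
W = 18.6310 / 3.6878 = 5.0521 kW

COP = 3.6878, W = 5.0521 kW


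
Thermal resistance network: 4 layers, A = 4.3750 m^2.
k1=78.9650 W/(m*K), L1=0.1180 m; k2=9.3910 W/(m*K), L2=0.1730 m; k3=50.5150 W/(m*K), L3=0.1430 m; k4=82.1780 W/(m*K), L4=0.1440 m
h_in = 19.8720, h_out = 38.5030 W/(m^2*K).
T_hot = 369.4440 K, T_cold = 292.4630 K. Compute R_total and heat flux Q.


R_conv_in = 1/(19.8720*4.3750) = 0.0115
R_1 = 0.1180/(78.9650*4.3750) = 0.0003
R_2 = 0.1730/(9.3910*4.3750) = 0.0042
R_3 = 0.1430/(50.5150*4.3750) = 0.0006
R_4 = 0.1440/(82.1780*4.3750) = 0.0004
R_conv_out = 1/(38.5030*4.3750) = 0.0059
R_total = 0.0230 K/W
Q = 76.9810 / 0.0230 = 3341.4072 W

R_total = 0.0230 K/W, Q = 3341.4072 W


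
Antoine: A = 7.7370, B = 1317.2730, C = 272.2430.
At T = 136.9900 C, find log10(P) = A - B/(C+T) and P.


C+T = 409.2330
B/(C+T) = 3.2189
log10(P) = 7.7370 - 3.2189 = 4.5181
P = 10^4.5181 = 32969.8794 mmHg

32969.8794 mmHg


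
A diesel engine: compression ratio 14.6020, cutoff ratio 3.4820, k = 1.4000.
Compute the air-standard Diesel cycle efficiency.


r^(k-1) = 2.9226
rc^k = 5.7354
eta = 0.5337 = 53.3708%

53.3708%


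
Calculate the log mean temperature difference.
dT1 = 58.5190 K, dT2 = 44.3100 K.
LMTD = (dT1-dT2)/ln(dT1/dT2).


dT1/dT2 = 1.3207
ln(dT1/dT2) = 0.2781
LMTD = 14.2090 / 0.2781 = 51.0856 K

51.0856 K


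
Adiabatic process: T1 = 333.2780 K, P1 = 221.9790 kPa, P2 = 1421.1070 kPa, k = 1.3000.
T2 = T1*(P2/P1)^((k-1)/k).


(k-1)/k = 0.2308
(P2/P1)^exp = 1.5349
T2 = 333.2780 * 1.5349 = 511.5397 K

511.5397 K


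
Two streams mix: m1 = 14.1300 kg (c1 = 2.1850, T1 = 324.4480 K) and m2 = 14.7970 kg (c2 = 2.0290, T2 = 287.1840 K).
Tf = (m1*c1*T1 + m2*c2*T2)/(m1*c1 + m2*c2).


num = 18639.1815
den = 60.8972
Tf = 306.0764 K

306.0764 K


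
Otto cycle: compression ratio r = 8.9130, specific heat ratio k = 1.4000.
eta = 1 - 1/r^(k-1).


r^(k-1) = 2.3989
eta = 1 - 1/2.3989 = 0.5831 = 58.3140%

58.3140%


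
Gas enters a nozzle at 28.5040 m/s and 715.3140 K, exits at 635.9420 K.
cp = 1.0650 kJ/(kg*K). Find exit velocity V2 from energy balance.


dT = 79.3720 K
2*cp*1000*dT = 169062.3600
V1^2 = 812.4780
V2 = sqrt(169874.8380) = 412.1588 m/s

412.1588 m/s


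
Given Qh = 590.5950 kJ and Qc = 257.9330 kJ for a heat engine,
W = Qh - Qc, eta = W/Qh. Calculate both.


W = 590.5950 - 257.9330 = 332.6620 kJ
eta = 332.6620 / 590.5950 = 0.5633 = 56.3266%

W = 332.6620 kJ, eta = 56.3266%


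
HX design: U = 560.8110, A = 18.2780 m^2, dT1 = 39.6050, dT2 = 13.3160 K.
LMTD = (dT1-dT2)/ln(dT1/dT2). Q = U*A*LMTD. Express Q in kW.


LMTD = 24.1186 K
Q = 560.8110 * 18.2780 * 24.1186 = 247227.6989 W = 247.2277 kW

247.2277 kW


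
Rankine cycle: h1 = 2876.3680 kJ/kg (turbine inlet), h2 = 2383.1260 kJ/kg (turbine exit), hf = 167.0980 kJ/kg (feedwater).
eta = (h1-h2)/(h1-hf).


W = 493.2420 kJ/kg
Q_in = 2709.2700 kJ/kg
eta = 0.1821 = 18.2057%

eta = 18.2057%


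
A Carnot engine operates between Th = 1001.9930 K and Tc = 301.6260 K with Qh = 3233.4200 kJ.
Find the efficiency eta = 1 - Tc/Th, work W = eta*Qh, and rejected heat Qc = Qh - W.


eta = 1 - 301.6260/1001.9930 = 0.6990
W = 0.6990 * 3233.4200 = 2260.0763 kJ
Qc = 3233.4200 - 2260.0763 = 973.3437 kJ

eta = 69.8974%, W = 2260.0763 kJ, Qc = 973.3437 kJ


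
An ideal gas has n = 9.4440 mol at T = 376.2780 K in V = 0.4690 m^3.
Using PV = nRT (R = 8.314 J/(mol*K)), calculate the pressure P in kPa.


P = nRT/V = 9.4440 * 8.314 * 376.2780 / 0.4690
= 29544.3763 / 0.4690 = 62994.4057 Pa = 62.9944 kPa

62.9944 kPa


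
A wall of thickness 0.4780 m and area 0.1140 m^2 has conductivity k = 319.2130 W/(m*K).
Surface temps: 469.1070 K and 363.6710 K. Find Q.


dT = 105.4360 K
Q = 319.2130 * 0.1140 * 105.4360 / 0.4780 = 8026.8740 W

8026.8740 W


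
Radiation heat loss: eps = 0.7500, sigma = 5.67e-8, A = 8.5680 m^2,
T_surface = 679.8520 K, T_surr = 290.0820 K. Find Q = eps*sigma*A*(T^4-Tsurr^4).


T^4 = 2.1363e+11
Tsurr^4 = 7.0808e+09
Q = 0.7500 * 5.67e-8 * 8.5680 * 2.0655e+11 = 75256.2174 W

75256.2174 W


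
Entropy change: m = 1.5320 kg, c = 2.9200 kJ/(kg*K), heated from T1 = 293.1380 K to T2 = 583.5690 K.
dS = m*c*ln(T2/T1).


T2/T1 = 1.9908
ln(T2/T1) = 0.6885
dS = 1.5320 * 2.9200 * 0.6885 = 3.0800 kJ/K

3.0800 kJ/K


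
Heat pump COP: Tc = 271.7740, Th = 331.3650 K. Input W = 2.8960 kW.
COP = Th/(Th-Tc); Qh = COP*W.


COP = 331.3650 / 59.5910 = 5.5607
Qh = 5.5607 * 2.8960 = 16.1037 kW

COP = 5.5607, Qh = 16.1037 kW


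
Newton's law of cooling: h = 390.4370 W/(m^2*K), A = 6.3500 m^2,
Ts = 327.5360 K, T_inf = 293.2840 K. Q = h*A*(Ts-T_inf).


dT = 34.2520 K
Q = 390.4370 * 6.3500 * 34.2520 = 84920.1256 W

84920.1256 W


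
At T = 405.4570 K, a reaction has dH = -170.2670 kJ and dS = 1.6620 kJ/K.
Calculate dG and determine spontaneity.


T*dS = 405.4570 * 1.6620 = 673.8695 kJ
dG = -170.2670 - 673.8695 = -844.1365 kJ (spontaneous)

dG = -844.1365 kJ, spontaneous


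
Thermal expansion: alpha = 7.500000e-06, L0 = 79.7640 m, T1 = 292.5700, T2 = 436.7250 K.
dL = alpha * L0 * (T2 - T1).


dT = 144.1550 K
dL = 7.500000e-06 * 79.7640 * 144.1550 = 0.086238 m
L_final = 79.850238 m

dL = 0.086238 m


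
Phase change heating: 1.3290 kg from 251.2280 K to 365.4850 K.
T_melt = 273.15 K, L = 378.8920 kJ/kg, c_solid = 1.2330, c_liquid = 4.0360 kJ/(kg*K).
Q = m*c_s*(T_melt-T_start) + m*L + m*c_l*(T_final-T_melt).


Q1 (sensible, solid) = 1.3290 * 1.2330 * 21.9220 = 35.9226 kJ
Q2 (latent) = 1.3290 * 378.8920 = 503.5475 kJ
Q3 (sensible, liquid) = 1.3290 * 4.0360 * 92.3350 = 495.2705 kJ
Q_total = 1034.7406 kJ

1034.7406 kJ


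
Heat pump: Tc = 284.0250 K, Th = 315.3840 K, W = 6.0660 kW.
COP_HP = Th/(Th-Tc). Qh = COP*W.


COP = 315.3840 / 31.3590 = 10.0572
Qh = 10.0572 * 6.0660 = 61.0070 kW

COP = 10.0572, Qh = 61.0070 kW


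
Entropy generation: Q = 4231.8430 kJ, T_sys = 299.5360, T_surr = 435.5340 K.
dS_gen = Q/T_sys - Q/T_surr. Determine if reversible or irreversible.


dS_sys = 4231.8430/299.5360 = 14.1280 kJ/K
dS_surr = -4231.8430/435.5340 = -9.7164 kJ/K
dS_gen = 14.1280 - 9.7164 = 4.4115 kJ/K (irreversible)

dS_gen = 4.4115 kJ/K, irreversible


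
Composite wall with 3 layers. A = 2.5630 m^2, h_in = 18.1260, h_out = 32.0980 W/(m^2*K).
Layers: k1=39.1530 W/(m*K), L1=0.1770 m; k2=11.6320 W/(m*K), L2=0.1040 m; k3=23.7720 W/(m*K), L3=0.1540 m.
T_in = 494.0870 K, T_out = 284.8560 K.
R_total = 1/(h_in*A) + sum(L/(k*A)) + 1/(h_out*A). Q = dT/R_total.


R_conv_in = 1/(18.1260*2.5630) = 0.0215
R_1 = 0.1770/(39.1530*2.5630) = 0.0018
R_2 = 0.1040/(11.6320*2.5630) = 0.0035
R_3 = 0.1540/(23.7720*2.5630) = 0.0025
R_conv_out = 1/(32.0980*2.5630) = 0.0122
R_total = 0.0415 K/W
Q = 209.2310 / 0.0415 = 5046.4911 W

R_total = 0.0415 K/W, Q = 5046.4911 W


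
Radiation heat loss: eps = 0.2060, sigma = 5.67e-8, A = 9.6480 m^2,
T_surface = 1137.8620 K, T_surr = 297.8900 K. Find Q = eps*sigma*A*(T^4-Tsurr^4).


T^4 = 1.6763e+12
Tsurr^4 = 7.8745e+09
Q = 0.2060 * 5.67e-8 * 9.6480 * 1.6685e+12 = 188018.7027 W

188018.7027 W


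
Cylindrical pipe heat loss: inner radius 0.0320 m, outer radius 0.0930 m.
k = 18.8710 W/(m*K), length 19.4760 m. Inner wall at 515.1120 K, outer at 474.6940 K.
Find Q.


dT = 40.4180 K
ln(ro/ri) = 1.0669
Q = 2*pi*18.8710*19.4760*40.4180 / 1.0669 = 87486.3856 W

87486.3856 W


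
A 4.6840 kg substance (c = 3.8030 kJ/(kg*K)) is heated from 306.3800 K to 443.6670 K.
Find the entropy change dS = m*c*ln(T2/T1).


T2/T1 = 1.4481
ln(T2/T1) = 0.3702
dS = 4.6840 * 3.8030 * 0.3702 = 6.5953 kJ/K

6.5953 kJ/K


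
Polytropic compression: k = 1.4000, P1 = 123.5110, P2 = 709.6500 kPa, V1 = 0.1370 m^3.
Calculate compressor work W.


(k-1)/k = 0.2857
(P2/P1)^exp = 1.6480
W = 3.5000 * 123.5110 * 0.1370 * (1.6480 - 1) = 38.3761 kJ

38.3761 kJ


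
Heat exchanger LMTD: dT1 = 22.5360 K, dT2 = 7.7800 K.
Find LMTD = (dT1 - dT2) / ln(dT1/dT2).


dT1/dT2 = 2.8967
ln(dT1/dT2) = 1.0636
LMTD = 14.7560 / 1.0636 = 13.8742 K

13.8742 K


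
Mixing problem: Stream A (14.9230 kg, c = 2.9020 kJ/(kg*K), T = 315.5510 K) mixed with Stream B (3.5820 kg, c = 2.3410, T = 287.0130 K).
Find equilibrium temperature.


num = 16072.1605
den = 51.6920
Tf = 310.9216 K

310.9216 K


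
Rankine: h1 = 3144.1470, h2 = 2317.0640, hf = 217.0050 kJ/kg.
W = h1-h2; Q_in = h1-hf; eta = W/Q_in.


W = 827.0830 kJ/kg
Q_in = 2927.1420 kJ/kg
eta = 0.2826 = 28.2557%

eta = 28.2557%


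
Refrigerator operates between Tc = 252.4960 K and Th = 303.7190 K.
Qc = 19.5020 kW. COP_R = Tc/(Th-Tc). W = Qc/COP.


COP = 252.4960 / 51.2230 = 4.9293
W = 19.5020 / 4.9293 = 3.9563 kW

COP = 4.9293, W = 3.9563 kW


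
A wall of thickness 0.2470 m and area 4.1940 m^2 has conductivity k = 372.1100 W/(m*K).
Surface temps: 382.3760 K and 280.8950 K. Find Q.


dT = 101.4810 K
Q = 372.1100 * 4.1940 * 101.4810 / 0.2470 = 641191.1986 W

641191.1986 W


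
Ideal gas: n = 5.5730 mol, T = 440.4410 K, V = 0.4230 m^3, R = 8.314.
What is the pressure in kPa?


P = nRT/V = 5.5730 * 8.314 * 440.4410 / 0.4230
= 20407.3589 / 0.4230 = 48244.3474 Pa = 48.2443 kPa

48.2443 kPa


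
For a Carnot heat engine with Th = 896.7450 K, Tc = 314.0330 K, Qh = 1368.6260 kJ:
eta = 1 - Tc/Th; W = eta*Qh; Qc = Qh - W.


eta = 1 - 314.0330/896.7450 = 0.6498
W = 0.6498 * 1368.6260 = 889.3440 kJ
Qc = 1368.6260 - 889.3440 = 479.2820 kJ

eta = 64.9808%, W = 889.3440 kJ, Qc = 479.2820 kJ


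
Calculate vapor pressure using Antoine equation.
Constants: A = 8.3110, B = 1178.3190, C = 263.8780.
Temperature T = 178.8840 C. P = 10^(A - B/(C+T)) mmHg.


C+T = 442.7620
B/(C+T) = 2.6613
log10(P) = 8.3110 - 2.6613 = 5.6497
P = 10^5.6497 = 446383.2901 mmHg

446383.2901 mmHg


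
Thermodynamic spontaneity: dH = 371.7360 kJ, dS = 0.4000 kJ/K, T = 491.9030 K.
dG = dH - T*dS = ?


T*dS = 491.9030 * 0.4000 = 196.7612 kJ
dG = 371.7360 - 196.7612 = 174.9748 kJ (non-spontaneous)

dG = 174.9748 kJ, non-spontaneous


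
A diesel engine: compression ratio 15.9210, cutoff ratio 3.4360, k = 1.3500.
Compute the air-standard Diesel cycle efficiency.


r^(k-1) = 2.6344
rc^k = 5.2926
eta = 0.5045 = 50.4523%

50.4523%


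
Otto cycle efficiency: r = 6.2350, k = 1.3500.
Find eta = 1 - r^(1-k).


r^(k-1) = 1.8975
eta = 1 - 1/1.8975 = 0.4730 = 47.3004%

47.3004%


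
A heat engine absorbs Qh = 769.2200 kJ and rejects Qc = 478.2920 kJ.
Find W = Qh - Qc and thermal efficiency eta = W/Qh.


W = 769.2200 - 478.2920 = 290.9280 kJ
eta = 290.9280 / 769.2200 = 0.3782 = 37.8212%

W = 290.9280 kJ, eta = 37.8212%


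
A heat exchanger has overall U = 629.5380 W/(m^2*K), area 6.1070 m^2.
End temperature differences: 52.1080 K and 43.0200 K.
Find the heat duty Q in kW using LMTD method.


LMTD = 47.4189 K
Q = 629.5380 * 6.1070 * 47.4189 = 182306.3272 W = 182.3063 kW

182.3063 kW


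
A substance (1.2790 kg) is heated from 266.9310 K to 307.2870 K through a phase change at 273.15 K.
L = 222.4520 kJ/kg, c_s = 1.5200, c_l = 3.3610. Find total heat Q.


Q1 (sensible, solid) = 1.2790 * 1.5200 * 6.2190 = 12.0902 kJ
Q2 (latent) = 1.2790 * 222.4520 = 284.5161 kJ
Q3 (sensible, liquid) = 1.2790 * 3.3610 * 34.1370 = 146.7454 kJ
Q_total = 443.3517 kJ

443.3517 kJ


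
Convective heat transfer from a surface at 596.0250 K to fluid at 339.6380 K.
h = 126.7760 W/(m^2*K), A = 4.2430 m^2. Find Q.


dT = 256.3870 K
Q = 126.7760 * 4.2430 * 256.3870 = 137913.2768 W

137913.2768 W


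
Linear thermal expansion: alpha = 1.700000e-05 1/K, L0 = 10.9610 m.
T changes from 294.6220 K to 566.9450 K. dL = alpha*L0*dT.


dT = 272.3230 K
dL = 1.700000e-05 * 10.9610 * 272.3230 = 0.050744 m
L_final = 11.011744 m

dL = 0.050744 m


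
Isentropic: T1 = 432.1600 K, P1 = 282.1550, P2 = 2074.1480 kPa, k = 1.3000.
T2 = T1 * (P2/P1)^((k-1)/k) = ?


(k-1)/k = 0.2308
(P2/P1)^exp = 1.5846
T2 = 432.1600 * 1.5846 = 684.8129 K

684.8129 K


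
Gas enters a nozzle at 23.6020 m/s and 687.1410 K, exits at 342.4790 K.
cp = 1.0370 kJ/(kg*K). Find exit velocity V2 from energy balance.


dT = 344.6620 K
2*cp*1000*dT = 714828.9880
V1^2 = 557.0544
V2 = sqrt(715386.0424) = 845.8050 m/s

845.8050 m/s


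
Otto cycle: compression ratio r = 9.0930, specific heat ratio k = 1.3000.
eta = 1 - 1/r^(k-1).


r^(k-1) = 1.9392
eta = 1 - 1/1.9392 = 0.4843 = 48.4311%

48.4311%


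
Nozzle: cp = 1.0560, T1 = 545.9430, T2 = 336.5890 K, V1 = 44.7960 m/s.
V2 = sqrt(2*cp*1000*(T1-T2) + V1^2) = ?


dT = 209.3540 K
2*cp*1000*dT = 442155.6480
V1^2 = 2006.6816
V2 = sqrt(444162.3296) = 666.4550 m/s

666.4550 m/s


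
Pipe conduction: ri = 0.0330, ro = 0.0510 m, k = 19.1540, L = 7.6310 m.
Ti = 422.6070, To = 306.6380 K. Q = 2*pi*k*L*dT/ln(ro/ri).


dT = 115.9690 K
ln(ro/ri) = 0.4353
Q = 2*pi*19.1540*7.6310*115.9690 / 0.4353 = 244656.0845 W

244656.0845 W


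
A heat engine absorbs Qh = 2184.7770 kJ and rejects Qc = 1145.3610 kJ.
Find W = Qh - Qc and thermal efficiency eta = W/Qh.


W = 2184.7770 - 1145.3610 = 1039.4160 kJ
eta = 1039.4160 / 2184.7770 = 0.4758 = 47.5754%

W = 1039.4160 kJ, eta = 47.5754%


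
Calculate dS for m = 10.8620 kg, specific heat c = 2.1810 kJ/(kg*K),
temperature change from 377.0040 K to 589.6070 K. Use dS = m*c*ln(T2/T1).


T2/T1 = 1.5639
ln(T2/T1) = 0.4472
dS = 10.8620 * 2.1810 * 0.4472 = 10.5942 kJ/K

10.5942 kJ/K


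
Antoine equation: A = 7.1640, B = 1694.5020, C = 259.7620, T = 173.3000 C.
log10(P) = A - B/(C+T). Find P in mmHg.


C+T = 433.0620
B/(C+T) = 3.9128
log10(P) = 7.1640 - 3.9128 = 3.2512
P = 10^3.2512 = 1783.0385 mmHg

1783.0385 mmHg


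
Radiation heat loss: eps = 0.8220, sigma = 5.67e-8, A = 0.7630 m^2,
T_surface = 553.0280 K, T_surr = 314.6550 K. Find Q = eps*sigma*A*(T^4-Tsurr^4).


T^4 = 9.3538e+10
Tsurr^4 = 9.8025e+09
Q = 0.8220 * 5.67e-8 * 0.7630 * 8.3736e+10 = 2977.7572 W

2977.7572 W


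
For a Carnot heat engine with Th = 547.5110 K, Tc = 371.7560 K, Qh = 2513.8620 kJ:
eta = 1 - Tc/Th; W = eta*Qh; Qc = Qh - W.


eta = 1 - 371.7560/547.5110 = 0.3210
W = 0.3210 * 2513.8620 = 806.9679 kJ
Qc = 2513.8620 - 806.9679 = 1706.8941 kJ

eta = 32.1007%, W = 806.9679 kJ, Qc = 1706.8941 kJ


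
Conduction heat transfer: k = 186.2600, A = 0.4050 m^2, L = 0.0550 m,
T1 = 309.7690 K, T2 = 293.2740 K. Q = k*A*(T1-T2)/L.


dT = 16.4950 K
Q = 186.2600 * 0.4050 * 16.4950 / 0.0550 = 22623.7322 W

22623.7322 W


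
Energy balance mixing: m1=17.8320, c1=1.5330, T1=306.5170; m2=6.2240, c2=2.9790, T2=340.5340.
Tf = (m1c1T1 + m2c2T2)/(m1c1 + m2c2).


num = 14693.0302
den = 45.8778
Tf = 320.2648 K

320.2648 K


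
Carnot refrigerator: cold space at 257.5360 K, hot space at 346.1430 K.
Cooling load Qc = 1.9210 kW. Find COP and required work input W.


COP = 257.5360 / 88.6070 = 2.9065
W = 1.9210 / 2.9065 = 0.6609 kW

COP = 2.9065, W = 0.6609 kW


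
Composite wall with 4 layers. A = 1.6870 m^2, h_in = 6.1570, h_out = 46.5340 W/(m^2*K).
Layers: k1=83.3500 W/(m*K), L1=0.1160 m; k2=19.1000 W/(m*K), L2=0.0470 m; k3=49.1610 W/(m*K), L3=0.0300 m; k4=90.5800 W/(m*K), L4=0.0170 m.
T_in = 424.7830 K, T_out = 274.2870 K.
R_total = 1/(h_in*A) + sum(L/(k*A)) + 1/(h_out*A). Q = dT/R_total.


R_conv_in = 1/(6.1570*1.6870) = 0.0963
R_1 = 0.1160/(83.3500*1.6870) = 0.0008
R_2 = 0.0470/(19.1000*1.6870) = 0.0015
R_3 = 0.0300/(49.1610*1.6870) = 0.0004
R_4 = 0.0170/(90.5800*1.6870) = 0.0001
R_conv_out = 1/(46.5340*1.6870) = 0.0127
R_total = 0.1118 K/W
Q = 150.4960 / 0.1118 = 1346.4736 W

R_total = 0.1118 K/W, Q = 1346.4736 W


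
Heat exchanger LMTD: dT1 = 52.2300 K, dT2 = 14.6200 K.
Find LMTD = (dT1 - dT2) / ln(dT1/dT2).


dT1/dT2 = 3.5725
ln(dT1/dT2) = 1.2733
LMTD = 37.6100 / 1.2733 = 29.5382 K

29.5382 K


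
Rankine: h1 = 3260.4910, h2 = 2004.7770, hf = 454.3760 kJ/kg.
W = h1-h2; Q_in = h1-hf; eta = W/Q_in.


W = 1255.7140 kJ/kg
Q_in = 2806.1150 kJ/kg
eta = 0.4475 = 44.7492%

eta = 44.7492%


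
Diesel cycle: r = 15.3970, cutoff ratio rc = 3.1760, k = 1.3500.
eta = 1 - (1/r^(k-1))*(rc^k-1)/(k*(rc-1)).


r^(k-1) = 2.6038
rc^k = 4.7593
eta = 0.5085 = 50.8520%

50.8520%


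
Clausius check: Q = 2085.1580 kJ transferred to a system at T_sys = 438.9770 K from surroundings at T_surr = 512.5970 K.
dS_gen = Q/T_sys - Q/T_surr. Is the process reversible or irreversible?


dS_sys = 2085.1580/438.9770 = 4.7500 kJ/K
dS_surr = -2085.1580/512.5970 = -4.0678 kJ/K
dS_gen = 4.7500 - 4.0678 = 0.6822 kJ/K (irreversible)

dS_gen = 0.6822 kJ/K, irreversible


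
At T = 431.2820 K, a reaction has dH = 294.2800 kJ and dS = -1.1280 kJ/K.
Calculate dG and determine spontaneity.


T*dS = 431.2820 * -1.1280 = -486.4861 kJ
dG = 294.2800 + 486.4861 = 780.7661 kJ (non-spontaneous)

dG = 780.7661 kJ, non-spontaneous


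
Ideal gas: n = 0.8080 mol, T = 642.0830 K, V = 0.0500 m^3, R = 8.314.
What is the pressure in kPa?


P = nRT/V = 0.8080 * 8.314 * 642.0830 / 0.0500
= 4313.3287 / 0.0500 = 86266.5735 Pa = 86.2666 kPa

86.2666 kPa


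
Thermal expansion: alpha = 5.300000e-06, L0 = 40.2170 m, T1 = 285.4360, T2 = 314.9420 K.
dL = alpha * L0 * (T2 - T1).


dT = 29.5060 K
dL = 5.300000e-06 * 40.2170 * 29.5060 = 0.006289 m
L_final = 40.223289 m

dL = 0.006289 m


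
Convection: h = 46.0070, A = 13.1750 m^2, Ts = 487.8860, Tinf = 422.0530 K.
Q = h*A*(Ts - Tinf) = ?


dT = 65.8330 K
Q = 46.0070 * 13.1750 * 65.8330 = 39904.1611 W

39904.1611 W


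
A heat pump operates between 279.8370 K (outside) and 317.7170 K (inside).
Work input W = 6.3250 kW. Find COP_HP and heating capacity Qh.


COP = 317.7170 / 37.8800 = 8.3875
Qh = 8.3875 * 6.3250 = 53.0507 kW

COP = 8.3875, Qh = 53.0507 kW


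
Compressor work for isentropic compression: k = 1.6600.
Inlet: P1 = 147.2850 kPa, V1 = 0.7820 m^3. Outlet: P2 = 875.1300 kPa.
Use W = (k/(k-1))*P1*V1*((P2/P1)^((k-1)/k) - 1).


(k-1)/k = 0.3976
(P2/P1)^exp = 2.0310
W = 2.5152 * 147.2850 * 0.7820 * (2.0310 - 1) = 298.6552 kJ

298.6552 kJ


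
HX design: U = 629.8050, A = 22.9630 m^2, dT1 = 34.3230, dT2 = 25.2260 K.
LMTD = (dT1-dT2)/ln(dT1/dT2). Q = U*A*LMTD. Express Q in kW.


LMTD = 29.5414 K
Q = 629.8050 * 22.9630 * 29.5414 = 427234.3369 W = 427.2343 kW

427.2343 kW


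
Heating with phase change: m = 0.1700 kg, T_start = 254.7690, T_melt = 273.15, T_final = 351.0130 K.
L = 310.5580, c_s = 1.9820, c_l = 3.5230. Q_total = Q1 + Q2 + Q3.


Q1 (sensible, solid) = 0.1700 * 1.9820 * 18.3810 = 6.1933 kJ
Q2 (latent) = 0.1700 * 310.5580 = 52.7949 kJ
Q3 (sensible, liquid) = 0.1700 * 3.5230 * 77.8630 = 46.6329 kJ
Q_total = 105.6211 kJ

105.6211 kJ


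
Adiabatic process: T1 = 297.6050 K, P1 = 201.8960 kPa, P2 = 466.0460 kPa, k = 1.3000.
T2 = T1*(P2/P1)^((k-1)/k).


(k-1)/k = 0.2308
(P2/P1)^exp = 1.2129
T2 = 297.6050 * 1.2129 = 360.9765 K

360.9765 K


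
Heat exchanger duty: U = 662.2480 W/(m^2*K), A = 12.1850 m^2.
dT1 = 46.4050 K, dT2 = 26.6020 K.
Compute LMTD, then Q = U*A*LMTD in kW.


LMTD = 35.5900 K
Q = 662.2480 * 12.1850 * 35.5900 = 287192.9743 W = 287.1930 kW

287.1930 kW


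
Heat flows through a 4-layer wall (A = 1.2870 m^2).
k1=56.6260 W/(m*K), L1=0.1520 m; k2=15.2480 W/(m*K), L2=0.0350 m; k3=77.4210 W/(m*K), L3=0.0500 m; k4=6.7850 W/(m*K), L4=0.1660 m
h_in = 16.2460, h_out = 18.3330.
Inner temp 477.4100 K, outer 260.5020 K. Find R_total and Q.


R_conv_in = 1/(16.2460*1.2870) = 0.0478
R_1 = 0.1520/(56.6260*1.2870) = 0.0021
R_2 = 0.0350/(15.2480*1.2870) = 0.0018
R_3 = 0.0500/(77.4210*1.2870) = 0.0005
R_4 = 0.1660/(6.7850*1.2870) = 0.0190
R_conv_out = 1/(18.3330*1.2870) = 0.0424
R_total = 0.1136 K/W
Q = 216.9080 / 0.1136 = 1909.5572 W

R_total = 0.1136 K/W, Q = 1909.5572 W


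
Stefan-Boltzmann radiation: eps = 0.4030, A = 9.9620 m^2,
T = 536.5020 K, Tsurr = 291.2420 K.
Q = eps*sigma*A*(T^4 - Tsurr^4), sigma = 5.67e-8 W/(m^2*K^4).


T^4 = 8.2849e+10
Tsurr^4 = 7.1948e+09
Q = 0.4030 * 5.67e-8 * 9.9620 * 7.5654e+10 = 17221.2977 W

17221.2977 W


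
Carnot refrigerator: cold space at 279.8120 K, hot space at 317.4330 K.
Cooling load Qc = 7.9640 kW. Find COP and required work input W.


COP = 279.8120 / 37.6210 = 7.4377
W = 7.9640 / 7.4377 = 1.0708 kW

COP = 7.4377, W = 1.0708 kW


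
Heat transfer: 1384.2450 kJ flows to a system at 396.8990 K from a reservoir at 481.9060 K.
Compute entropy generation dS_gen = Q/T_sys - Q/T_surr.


dS_sys = 1384.2450/396.8990 = 3.4877 kJ/K
dS_surr = -1384.2450/481.9060 = -2.8724 kJ/K
dS_gen = 3.4877 - 2.8724 = 0.6152 kJ/K (irreversible)

dS_gen = 0.6152 kJ/K, irreversible


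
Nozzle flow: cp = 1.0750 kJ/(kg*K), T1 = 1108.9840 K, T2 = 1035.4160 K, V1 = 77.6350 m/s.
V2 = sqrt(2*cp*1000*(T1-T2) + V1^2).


dT = 73.5680 K
2*cp*1000*dT = 158171.2000
V1^2 = 6027.1932
V2 = sqrt(164198.3932) = 405.2140 m/s

405.2140 m/s
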